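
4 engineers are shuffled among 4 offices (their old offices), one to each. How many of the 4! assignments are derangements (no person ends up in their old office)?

9

!4 = 4! · Σ_{k=0}^{4} (-1)^k/k!
= 4! - 4!/1! + 4!/2! - 4!/3! + 4!/4!
= 24 - 24 + 12 - 4 + 1
= 9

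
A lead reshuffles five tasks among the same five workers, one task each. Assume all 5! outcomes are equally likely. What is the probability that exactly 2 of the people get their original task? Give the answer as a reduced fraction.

1/6

Favorable outcomes: C(5,2)·!3 = 10·2 = 20.
Total outcomes: 5! = 120.
Probability = 20/120 = 1/6.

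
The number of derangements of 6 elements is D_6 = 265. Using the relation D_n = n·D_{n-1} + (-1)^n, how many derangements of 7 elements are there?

1854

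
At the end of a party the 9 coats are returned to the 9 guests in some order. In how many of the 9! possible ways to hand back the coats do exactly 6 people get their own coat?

168

Pick the 6 fixed positions: C(9,6) = 84 ways.
The other 3 form a derangement: !3 = 2.
Total: 84 × 2 = 168.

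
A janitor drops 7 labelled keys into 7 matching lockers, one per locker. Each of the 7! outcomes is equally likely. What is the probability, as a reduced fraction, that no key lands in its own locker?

103/280

Favorable outcomes: !7 = 1854.
Total outcomes: 7! = 5040.
Probability = 1854/5040 = 103/280.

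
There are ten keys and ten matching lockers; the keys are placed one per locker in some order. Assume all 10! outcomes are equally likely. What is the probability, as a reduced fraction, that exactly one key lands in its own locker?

16687/45360

Favorable outcomes: C(10,1)·!9 = 10·133496 = 1334960.
Total outcomes: 10! = 3628800.
Probability = 1334960/3628800 = 16687/45360.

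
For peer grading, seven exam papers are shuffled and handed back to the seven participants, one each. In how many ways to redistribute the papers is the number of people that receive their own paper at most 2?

4633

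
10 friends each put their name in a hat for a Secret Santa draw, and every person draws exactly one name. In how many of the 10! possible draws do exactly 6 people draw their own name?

1890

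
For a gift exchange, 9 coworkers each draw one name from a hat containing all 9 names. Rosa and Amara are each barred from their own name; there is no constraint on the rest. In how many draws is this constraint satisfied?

Let A_j be the event that the j-th constrained one is fixed. By inclusion-exclusion over the 2 events:
Σ_{j=0}^{2} (-1)^j C(2,j)(9-j)!
= C(2,0)·9! - C(2,1)·8! + C(2,2)·7!
= 362880 - 80640 + 5040
= 287280

287280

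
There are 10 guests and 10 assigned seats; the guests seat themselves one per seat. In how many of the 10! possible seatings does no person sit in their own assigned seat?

!10 = 10! · Σ_{k=0}^{10} (-1)^k/k!
= 10! - 10!/1! + 10!/2! - 10!/3! + 10!/4! - 10!/5! + 10!/6! - 10!/7! + 10!/8! - 10!/9! + 10!/10!
= 3628800 - 3628800 + 1814400 - 604800 + 151200 - 30240 + 5040 - 720 + 90 - 10 + 1
= 1334961

1334961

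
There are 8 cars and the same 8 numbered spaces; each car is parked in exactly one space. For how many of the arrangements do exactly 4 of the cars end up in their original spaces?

630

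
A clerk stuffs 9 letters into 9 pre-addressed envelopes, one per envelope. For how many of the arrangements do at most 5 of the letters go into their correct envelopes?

362675

# with exactly i fixed is C(9,i)·!(9-i); sum over i=0..5:
  i=0: C(9,0)·!9 = 1·133496 = 133496
  i=1: C(9,1)·!8 = 9·14833 = 133497
  i=2: C(9,2)·!7 = 36·1854 = 66744
  i=3: C(9,3)·!6 = 84·265 = 22260
  i=4: C(9,4)·!5 = 126·44 = 5544
  i=5: C(9,5)·!4 = 126·9 = 1134
Total = 362675.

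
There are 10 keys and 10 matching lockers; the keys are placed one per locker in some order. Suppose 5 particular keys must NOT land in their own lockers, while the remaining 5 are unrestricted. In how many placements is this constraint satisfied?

Inclusion-exclusion on the 5 forbidden self-matches:
Σ_{j=0}^{5} (-1)^j C(5,j)(10-j)!
= C(5,0)·10! - C(5,1)·9! + C(5,2)·8! - C(5,3)·7! + C(5,4)·6! - C(5,5)·5!
= 3628800 - 1814400 + 403200 - 50400 + 3600 - 120
= 2170680

2170680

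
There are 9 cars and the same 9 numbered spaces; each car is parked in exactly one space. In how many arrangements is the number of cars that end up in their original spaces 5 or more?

1339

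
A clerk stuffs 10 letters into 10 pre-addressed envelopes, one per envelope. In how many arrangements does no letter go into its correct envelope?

1334961

Use !n = n·!(n-1) + (-1)^n.
!10 = 10·133496 + 1 = 1334961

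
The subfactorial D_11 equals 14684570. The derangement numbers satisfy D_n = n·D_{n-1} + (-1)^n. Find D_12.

176214841

D_12 = 12·14684570 + 1 = 176214841.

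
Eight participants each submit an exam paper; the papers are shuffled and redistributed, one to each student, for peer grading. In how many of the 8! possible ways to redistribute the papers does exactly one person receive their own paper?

Pick the single fixed position: C(8,1) = 8 ways.
The other 7 form a derangement: !7 = 1854.
Total: 8 × 1854 = 14832.

14832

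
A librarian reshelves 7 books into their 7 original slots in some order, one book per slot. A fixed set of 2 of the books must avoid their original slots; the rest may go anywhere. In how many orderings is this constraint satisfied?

Inclusion-exclusion on the 2 forbidden self-matches:
Σ_{j=0}^{2} (-1)^j C(2,j)(7-j)!
= C(2,0)·7! - C(2,1)·6! + C(2,2)·5!
= 5040 - 1440 + 120
= 3720

3720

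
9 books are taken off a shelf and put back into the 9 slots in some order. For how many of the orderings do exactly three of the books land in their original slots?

22260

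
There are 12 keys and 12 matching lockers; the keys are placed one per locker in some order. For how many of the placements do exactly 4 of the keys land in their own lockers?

Pick the 4 fixed positions: C(12,4) = 495 ways.
The remaining 8 must be deranged: !8 = 14833.
Total: 495 × 14833 = 7342335.

7342335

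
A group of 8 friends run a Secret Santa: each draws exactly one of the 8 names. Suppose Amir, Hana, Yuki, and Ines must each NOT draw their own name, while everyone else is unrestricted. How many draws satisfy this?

Let A_j be the event that the j-th constrained one is fixed. By inclusion-exclusion over the 4 events:
Σ_{j=0}^{4} (-1)^j C(4,j)(8-j)!
= C(4,0)·8! - C(4,1)·7! + C(4,2)·6! - C(4,3)·5! + C(4,4)·4!
= 40320 - 20160 + 4320 - 480 + 24
= 24024

24024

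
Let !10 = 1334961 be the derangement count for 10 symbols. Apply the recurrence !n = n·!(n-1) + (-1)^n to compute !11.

!11 = 11·1334961 - 1 = 14684570.

14684570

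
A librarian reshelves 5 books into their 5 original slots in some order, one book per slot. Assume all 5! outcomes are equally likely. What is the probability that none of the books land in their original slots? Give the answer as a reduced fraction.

11/30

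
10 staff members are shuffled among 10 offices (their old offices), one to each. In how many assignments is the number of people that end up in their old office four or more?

68914

# with exactly i fixed is C(10,i)·!(10-i); sum over i=4..10:
  i=4: C(10,4)·!6 = 210·265 = 55650
  i=5: C(10,5)·!5 = 252·44 = 11088
  i=6: C(10,6)·!4 = 210·9 = 1890
  i=7: C(10,7)·!3 = 120·2 = 240
  i=8: C(10,8)·!2 = 45·1 = 45
  i=9: C(10,9)·!1 = 10·0 = 0
  i=10: C(10,10)·!0 = 1·1 = 1
Total = 68914.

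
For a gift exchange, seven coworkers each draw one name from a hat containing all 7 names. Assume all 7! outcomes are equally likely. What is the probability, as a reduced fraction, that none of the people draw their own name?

103/280

Favorable outcomes: !7 = 1854.
Total outcomes: 7! = 5040.
Probability = 1854/5040 = 103/280.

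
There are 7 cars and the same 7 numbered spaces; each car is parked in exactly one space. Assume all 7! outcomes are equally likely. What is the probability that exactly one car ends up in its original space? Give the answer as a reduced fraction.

Favorable outcomes: C(7,1)·!6 = 7·265 = 1855.
Total outcomes: 7! = 5040.
Probability = 1855/5040 = 53/144.

53/144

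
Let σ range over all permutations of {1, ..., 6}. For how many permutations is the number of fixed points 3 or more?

# with exactly i fixed is C(6,i)·!(6-i); sum over i=3..6:
  i=3: C(6,3)·!3 = 20·2 = 40
  i=4: C(6,4)·!2 = 15·1 = 15
  i=5: C(6,5)·!1 = 6·0 = 0
  i=6: C(6,6)·!0 = 1·1 = 1
Total = 56.

56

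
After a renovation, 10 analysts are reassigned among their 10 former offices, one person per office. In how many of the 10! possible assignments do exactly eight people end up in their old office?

45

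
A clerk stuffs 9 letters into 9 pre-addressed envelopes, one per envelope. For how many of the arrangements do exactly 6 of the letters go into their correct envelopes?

Choose which 6 of the 9 are fixed: C(9,6) = 84.
The other 3 form a derangement: !3 = 2.
Total: 84 × 2 = 168.

168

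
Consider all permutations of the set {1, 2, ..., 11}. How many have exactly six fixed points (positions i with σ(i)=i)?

Pick the 6 fixed positions: C(11,6) = 462 ways.
The remaining 5 must be deranged: !5 = 44.
Total: 462 × 44 = 20328.

20328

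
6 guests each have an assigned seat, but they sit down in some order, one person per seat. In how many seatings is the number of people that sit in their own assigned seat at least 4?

16

Sum C(6,i)·!(6-i) for i = 4..6:
  i=4: C(6,4)·!2 = 15·1 = 15
  i=5: C(6,5)·!1 = 6·0 = 0
  i=6: C(6,6)·!0 = 1·1 = 1
Total = 16.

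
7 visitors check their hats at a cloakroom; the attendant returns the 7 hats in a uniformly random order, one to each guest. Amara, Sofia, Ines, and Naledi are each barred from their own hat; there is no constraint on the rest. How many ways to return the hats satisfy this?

2790

Inclusion-exclusion on the 4 forbidden self-matches:
Σ_{j=0}^{4} (-1)^j C(4,j)(7-j)!
= C(4,0)·7! - C(4,1)·6! + C(4,2)·5! - C(4,3)·4! + C(4,4)·3!
= 5040 - 2880 + 720 - 96 + 6
= 2790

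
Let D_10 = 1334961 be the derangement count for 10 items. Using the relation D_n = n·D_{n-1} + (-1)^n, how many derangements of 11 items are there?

D_11 = 11·1334961 - 1 = 14684570.

14684570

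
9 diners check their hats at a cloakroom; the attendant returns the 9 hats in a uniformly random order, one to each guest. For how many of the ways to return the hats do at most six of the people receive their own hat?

362843

Sum C(9,i)·!(9-i) for i = 0..6:
  i=0: C(9,0)·!9 = 1·133496 = 133496
  i=1: C(9,1)·!8 = 9·14833 = 133497
  i=2: C(9,2)·!7 = 36·1854 = 66744
  i=3: C(9,3)·!6 = 84·265 = 22260
  i=4: C(9,4)·!5 = 126·44 = 5544
  i=5: C(9,5)·!4 = 126·9 = 1134
  i=6: C(9,6)·!3 = 84·2 = 168
Total = 362843.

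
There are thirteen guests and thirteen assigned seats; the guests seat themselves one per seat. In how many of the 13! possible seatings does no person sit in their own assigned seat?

2290792932

By inclusion-exclusion, !13 = Σ (-1)^k · 13!/k! for k=0..13
= 13! - 13!/1! + 13!/2! - 13!/3! + 13!/4! - 13!/5! + 13!/6! - 13!/7! + 13!/8! - 13!/9! + 13!/10! - 13!/11! + 13!/12! - 13!/13!
= 6227020800 - 6227020800 + 3113510400 - 1037836800 + 259459200 - 51891840 + 8648640 - 1235520 + 154440 - 17160 + 1716 - 156 + 13 - 1
= 2290792932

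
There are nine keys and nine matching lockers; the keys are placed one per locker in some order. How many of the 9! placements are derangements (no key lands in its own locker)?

133496

!9 is the nearest integer to 9!/e.
9! = 362880, and 362880/e ≈ 133496.09, so !9 = 133496.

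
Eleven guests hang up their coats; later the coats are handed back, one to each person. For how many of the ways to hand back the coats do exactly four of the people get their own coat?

611820

Choose which 4 of the 11 are fixed: C(11,4) = 330.
The other 7 form a derangement: !7 = 1854.
Total: 330 × 1854 = 611820.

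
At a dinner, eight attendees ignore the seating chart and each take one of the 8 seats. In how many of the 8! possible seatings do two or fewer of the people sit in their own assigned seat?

37085

# with exactly i fixed is C(8,i)·!(8-i); sum over i=0..2:
  i=0: C(8,0)·!8 = 1·14833 = 14833
  i=1: C(8,1)·!7 = 8·1854 = 14832
  i=2: C(8,2)·!6 = 28·265 = 7420
Total = 37085.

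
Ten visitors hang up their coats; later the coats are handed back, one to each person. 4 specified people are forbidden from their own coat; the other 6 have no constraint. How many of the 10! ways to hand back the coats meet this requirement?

Inclusion-exclusion on the 4 forbidden self-matches:
Σ_{j=0}^{4} (-1)^j C(4,j)(10-j)!
= C(4,0)·10! - C(4,1)·9! + C(4,2)·8! - C(4,3)·7! + C(4,4)·6!
= 3628800 - 1451520 + 241920 - 20160 + 720
= 2399760

2399760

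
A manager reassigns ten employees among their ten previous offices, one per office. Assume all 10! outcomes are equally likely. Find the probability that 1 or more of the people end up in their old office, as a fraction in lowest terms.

28319/44800

Favorable outcomes: Σ_{i≥1} C(10,i)·!(10-i) = 10·133496 + 45·14833 + 120·1854 + 210·265 + 252·44 + 210·9 + 120·2 + 45·1 + 10·0 + 1·1 = 2293839.
Total outcomes: 10! = 3628800.
Probability = 2293839/3628800 = 28319/44800.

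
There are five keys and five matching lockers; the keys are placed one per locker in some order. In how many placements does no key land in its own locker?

By inclusion-exclusion, !5 = Σ (-1)^k · 5!/k! for k=0..5
= 5! - 5!/1! + 5!/2! - 5!/3! + 5!/4! - 5!/5!
= 120 - 120 + 60 - 20 + 5 - 1
= 44

44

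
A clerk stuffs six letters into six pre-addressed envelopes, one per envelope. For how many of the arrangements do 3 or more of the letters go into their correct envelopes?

56

Sum C(6,i)·!(6-i) for i = 3..6:
  i=3: C(6,3)·!3 = 20·2 = 40
  i=4: C(6,4)·!2 = 15·1 = 15
  i=5: C(6,5)·!1 = 6·0 = 0
  i=6: C(6,6)·!0 = 1·1 = 1
Total = 56.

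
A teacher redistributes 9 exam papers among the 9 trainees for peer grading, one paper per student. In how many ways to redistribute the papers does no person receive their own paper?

133496

By inclusion-exclusion, !9 = Σ (-1)^k · 9!/k! for k=0..9
= 9! - 9!/1! + 9!/2! - 9!/3! + 9!/4! - 9!/5! + 9!/6! - 9!/7! + 9!/8! - 9!/9!
= 362880 - 362880 + 181440 - 60480 + 15120 - 3024 + 504 - 72 + 9 - 1
= 133496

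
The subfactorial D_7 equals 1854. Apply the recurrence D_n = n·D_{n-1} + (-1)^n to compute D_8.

14833

D_8 = 8·1854 + 1 = 14833.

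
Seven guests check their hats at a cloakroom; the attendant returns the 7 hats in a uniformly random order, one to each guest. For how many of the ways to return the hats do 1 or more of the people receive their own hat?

3186

Sum C(7,i)·!(7-i) for i = 1..7:
  i=1: C(7,1)·!6 = 7·265 = 1855
  i=2: C(7,2)·!5 = 21·44 = 924
  i=3: C(7,3)·!4 = 35·9 = 315
  i=4: C(7,4)·!3 = 35·2 = 70
  i=5: C(7,5)·!2 = 21·1 = 21
  i=6: C(7,6)·!1 = 7·0 = 0
  i=7: C(7,7)·!0 = 1·1 = 1
Total = 3186.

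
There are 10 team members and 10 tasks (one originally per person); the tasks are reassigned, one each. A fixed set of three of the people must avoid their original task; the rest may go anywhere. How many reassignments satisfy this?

Let A_j be the event that the j-th constrained one is fixed. By inclusion-exclusion over the 3 events:
Σ_{j=0}^{3} (-1)^j C(3,j)(10-j)!
= C(3,0)·10! - C(3,1)·9! + C(3,2)·8! - C(3,3)·7!
= 3628800 - 1088640 + 120960 - 5040
= 2656080

2656080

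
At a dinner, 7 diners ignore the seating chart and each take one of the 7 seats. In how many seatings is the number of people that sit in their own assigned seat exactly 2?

924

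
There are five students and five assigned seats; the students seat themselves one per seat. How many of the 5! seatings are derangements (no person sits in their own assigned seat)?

44

!5 = 5! · Σ_{k=0}^{5} (-1)^k/k!
= 5! - 5!/1! + 5!/2! - 5!/3! + 5!/4! - 5!/5!
= 120 - 120 + 60 - 20 + 5 - 1
= 44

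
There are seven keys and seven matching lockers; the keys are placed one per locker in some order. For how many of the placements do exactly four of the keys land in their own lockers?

Choose which 4 of the 7 are fixed: C(7,4) = 35.
The other 3 form a derangement: !3 = 2.
Total: 35 × 2 = 70.

70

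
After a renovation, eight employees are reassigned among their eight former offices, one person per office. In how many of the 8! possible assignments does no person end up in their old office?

14833

The subfactorial !8 = [8!/e] (nearest integer).
8! = 40320, and 40320/e ≈ 14832.90, so !8 = 14833.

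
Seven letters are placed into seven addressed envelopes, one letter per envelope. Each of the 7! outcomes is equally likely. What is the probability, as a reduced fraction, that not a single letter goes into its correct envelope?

103/280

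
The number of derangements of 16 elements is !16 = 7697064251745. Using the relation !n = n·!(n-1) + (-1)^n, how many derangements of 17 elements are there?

!17 = 17·7697064251745 - 1 = 130850092279664.

130850092279664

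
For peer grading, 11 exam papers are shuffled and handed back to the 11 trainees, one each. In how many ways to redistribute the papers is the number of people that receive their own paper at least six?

23684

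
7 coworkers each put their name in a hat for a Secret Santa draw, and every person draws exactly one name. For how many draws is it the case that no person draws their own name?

1854

The subfactorial !7 = [7!/e] (nearest integer).
7! = 5040, and 5040/e ≈ 1854.11, so !7 = 1854.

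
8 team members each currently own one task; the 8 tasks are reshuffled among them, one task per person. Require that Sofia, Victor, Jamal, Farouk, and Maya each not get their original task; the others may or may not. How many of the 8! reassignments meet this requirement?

21234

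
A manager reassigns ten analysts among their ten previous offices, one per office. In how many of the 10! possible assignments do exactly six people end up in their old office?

Pick the 6 fixed positions: C(10,6) = 210 ways.
The other 4 form a derangement: !4 = 9.
Total: 210 × 9 = 1890.

1890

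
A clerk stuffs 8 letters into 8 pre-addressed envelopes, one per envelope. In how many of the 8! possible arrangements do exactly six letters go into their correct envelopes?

28

Pick the 6 fixed positions: C(8,6) = 28 ways.
The remaining 2 must be deranged: !2 = 1.
Total: 28 × 1 = 28.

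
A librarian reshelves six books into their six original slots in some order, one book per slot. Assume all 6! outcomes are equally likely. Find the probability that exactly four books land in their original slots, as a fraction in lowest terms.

1/48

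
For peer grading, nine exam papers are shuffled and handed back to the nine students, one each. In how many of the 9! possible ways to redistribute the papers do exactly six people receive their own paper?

Choose which 6 of the 9 are fixed: C(9,6) = 84.
The remaining 3 must be deranged: !3 = 2.
Total: 84 × 2 = 168.

168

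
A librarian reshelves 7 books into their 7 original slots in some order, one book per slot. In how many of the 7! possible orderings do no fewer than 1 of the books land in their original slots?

Sum C(7,i)·!(7-i) for i = 1..7:
  i=1: C(7,1)·!6 = 7·265 = 1855
  i=2: C(7,2)·!5 = 21·44 = 924
  i=3: C(7,3)·!4 = 35·9 = 315
  i=4: C(7,4)·!3 = 35·2 = 70
  i=5: C(7,5)·!2 = 21·1 = 21
  i=6: C(7,6)·!1 = 7·0 = 0
  i=7: C(7,7)·!0 = 1·1 = 1
Total = 3186.

3186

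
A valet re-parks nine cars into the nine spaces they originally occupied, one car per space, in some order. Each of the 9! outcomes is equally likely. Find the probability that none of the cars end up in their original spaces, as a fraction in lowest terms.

16687/45360

Favorable outcomes: !9 = 133496.
Total outcomes: 9! = 362880.
Probability = 133496/362880 = 16687/45360.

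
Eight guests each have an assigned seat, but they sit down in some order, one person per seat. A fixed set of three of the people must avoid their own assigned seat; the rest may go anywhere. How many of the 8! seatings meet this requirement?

27240

Let A_j be the event that the j-th constrained one is fixed. By inclusion-exclusion over the 3 events:
Σ_{j=0}^{3} (-1)^j C(3,j)(8-j)!
= C(3,0)·8! - C(3,1)·7! + C(3,2)·6! - C(3,3)·5!
= 40320 - 15120 + 2160 - 120
= 27240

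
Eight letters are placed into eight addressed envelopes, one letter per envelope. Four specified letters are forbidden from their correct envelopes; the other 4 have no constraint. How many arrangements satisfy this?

24024

Let A_j be the event that the j-th constrained one is fixed. By inclusion-exclusion over the 4 events:
Σ_{j=0}^{4} (-1)^j C(4,j)(8-j)!
= C(4,0)·8! - C(4,1)·7! + C(4,2)·6! - C(4,3)·5! + C(4,4)·4!
= 40320 - 20160 + 4320 - 480 + 24
= 24024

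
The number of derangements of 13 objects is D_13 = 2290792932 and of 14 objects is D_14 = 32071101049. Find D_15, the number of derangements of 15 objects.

D_15 = (15-1)·(D_14 + D_13) = 14·(32071101049 + 2290792932) = 14·34361893981 = 481066515734.

481066515734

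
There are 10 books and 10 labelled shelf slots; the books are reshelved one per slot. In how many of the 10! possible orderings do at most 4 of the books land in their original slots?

3615536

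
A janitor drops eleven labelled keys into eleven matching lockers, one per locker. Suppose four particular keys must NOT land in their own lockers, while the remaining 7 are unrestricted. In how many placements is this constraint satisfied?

27422640

Inclusion-exclusion on the 4 forbidden self-matches:
Σ_{j=0}^{4} (-1)^j C(4,j)(11-j)!
= C(4,0)·11! - C(4,1)·10! + C(4,2)·9! - C(4,3)·8! + C(4,4)·7!
= 39916800 - 14515200 + 2177280 - 161280 + 5040
= 27422640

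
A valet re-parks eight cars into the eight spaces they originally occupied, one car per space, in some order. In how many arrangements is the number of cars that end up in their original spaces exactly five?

112

Pick the 5 fixed positions: C(8,5) = 56 ways.
The other 3 form a derangement: !3 = 2.
Total: 56 × 2 = 112.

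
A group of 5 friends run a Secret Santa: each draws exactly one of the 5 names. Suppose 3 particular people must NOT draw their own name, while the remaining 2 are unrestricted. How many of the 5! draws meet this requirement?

Let A_j be the event that the j-th constrained one is fixed. By inclusion-exclusion over the 3 events:
Σ_{j=0}^{3} (-1)^j C(3,j)(5-j)!
= C(3,0)·5! - C(3,1)·4! + C(3,2)·3! - C(3,3)·2!
= 120 - 72 + 18 - 2
= 64

64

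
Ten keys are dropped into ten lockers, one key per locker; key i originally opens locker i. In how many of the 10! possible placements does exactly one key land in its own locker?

1334960

Choose which one of the 10 is fixed: C(10,1) = 10.
The remaining 9 must be deranged: !9 = 133496.
Total: 10 × 133496 = 1334960.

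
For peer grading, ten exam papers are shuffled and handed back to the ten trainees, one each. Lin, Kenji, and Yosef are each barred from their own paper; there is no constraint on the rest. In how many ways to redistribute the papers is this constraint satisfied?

Let A_j be the event that the j-th constrained one is fixed. By inclusion-exclusion over the 3 events:
Σ_{j=0}^{3} (-1)^j C(3,j)(10-j)!
= C(3,0)·10! - C(3,1)·9! + C(3,2)·8! - C(3,3)·7!
= 3628800 - 1088640 + 120960 - 5040
= 2656080

2656080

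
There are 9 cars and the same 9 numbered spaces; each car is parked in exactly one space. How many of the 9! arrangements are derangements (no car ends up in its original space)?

133496

The number of derangements of 9 is !9 = Σ_{k=0}^{9} (-1)^k·9!/k!
= 9! - 9!/1! + 9!/2! - 9!/3! + 9!/4! - 9!/5! + 9!/6! - 9!/7! + 9!/8! - 9!/9!
= 362880 - 362880 + 181440 - 60480 + 15120 - 3024 + 504 - 72 + 9 - 1
= 133496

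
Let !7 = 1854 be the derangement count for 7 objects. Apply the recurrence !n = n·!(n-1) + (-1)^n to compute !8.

14833

!8 = 8·1854 + 1 = 14833.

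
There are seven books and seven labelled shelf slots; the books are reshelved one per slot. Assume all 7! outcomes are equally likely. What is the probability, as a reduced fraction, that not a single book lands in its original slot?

103/280

Favorable outcomes: !7 = 1854.
Total outcomes: 7! = 5040.
Probability = 1854/5040 = 103/280.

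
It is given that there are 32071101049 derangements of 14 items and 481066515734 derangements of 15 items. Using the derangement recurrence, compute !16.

!16 = (16-1)·(!15 + !14) = 15·(481066515734 + 32071101049) = 15·513137616783 = 7697064251745.

7697064251745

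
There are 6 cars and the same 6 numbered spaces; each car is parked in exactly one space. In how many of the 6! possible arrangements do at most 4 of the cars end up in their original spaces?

# with exactly i fixed is C(6,i)·!(6-i); sum over i=0..4:
  i=0: C(6,0)·!6 = 1·265 = 265
  i=1: C(6,1)·!5 = 6·44 = 264
  i=2: C(6,2)·!4 = 15·9 = 135
  i=3: C(6,3)·!3 = 20·2 = 40
  i=4: C(6,4)·!2 = 15·1 = 15
Total = 719.

719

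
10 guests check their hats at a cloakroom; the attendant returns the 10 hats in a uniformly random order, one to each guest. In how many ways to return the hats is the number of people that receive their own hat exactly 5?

11088

Choose which 5 of the 10 are fixed: C(10,5) = 252.
The remaining 5 must be deranged: !5 = 44.
Total: 252 × 44 = 11088.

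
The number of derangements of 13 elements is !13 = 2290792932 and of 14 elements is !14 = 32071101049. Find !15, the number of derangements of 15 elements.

!15 = (15-1)·(!14 + !13) = 14·(32071101049 + 2290792932) = 14·34361893981 = 481066515734.

481066515734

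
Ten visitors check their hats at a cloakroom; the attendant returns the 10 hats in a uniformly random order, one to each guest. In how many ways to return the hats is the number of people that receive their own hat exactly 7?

240

Pick the 7 fixed positions: C(10,7) = 120 ways.
The other 3 form a derangement: !3 = 2.
Total: 120 × 2 = 240.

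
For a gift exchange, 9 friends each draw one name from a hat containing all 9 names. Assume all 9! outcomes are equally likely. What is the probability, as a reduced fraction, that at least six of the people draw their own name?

41/72576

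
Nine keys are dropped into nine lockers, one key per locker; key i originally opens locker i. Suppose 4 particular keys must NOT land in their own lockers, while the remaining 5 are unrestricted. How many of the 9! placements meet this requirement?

229080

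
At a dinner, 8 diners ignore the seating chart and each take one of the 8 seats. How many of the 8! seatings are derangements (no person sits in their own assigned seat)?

14833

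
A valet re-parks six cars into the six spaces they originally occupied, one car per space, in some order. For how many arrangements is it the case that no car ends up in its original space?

265

Recurrence: !6 = 5·(!5 + !4).
!6 = 5·(44 + 9) = 5·53 = 265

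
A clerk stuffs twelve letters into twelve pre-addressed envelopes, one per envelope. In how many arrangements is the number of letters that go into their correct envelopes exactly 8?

4455

Choose which 8 of the 12 are fixed: C(12,8) = 495.
The remaining 4 must be deranged: !4 = 9.
Total: 495 × 9 = 4455.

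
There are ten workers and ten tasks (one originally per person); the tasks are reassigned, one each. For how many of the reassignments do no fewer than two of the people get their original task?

958879

# with exactly i fixed is C(10,i)·!(10-i); sum over i=2..10:
  i=2: C(10,2)·!8 = 45·14833 = 667485
  i=3: C(10,3)·!7 = 120·1854 = 222480
  i=4: C(10,4)·!6 = 210·265 = 55650
  i=5: C(10,5)·!5 = 252·44 = 11088
  i=6: C(10,6)·!4 = 210·9 = 1890
  i=7: C(10,7)·!3 = 120·2 = 240
  i=8: C(10,8)·!2 = 45·1 = 45
  i=9: C(10,9)·!1 = 10·0 = 0
  i=10: C(10,10)·!0 = 1·1 = 1
Total = 958879.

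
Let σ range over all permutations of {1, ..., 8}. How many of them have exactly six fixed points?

Choose which 6 of the 8 are fixed: C(8,6) = 28.
The other 2 form a derangement: !2 = 1.
Total: 28 × 1 = 28.

28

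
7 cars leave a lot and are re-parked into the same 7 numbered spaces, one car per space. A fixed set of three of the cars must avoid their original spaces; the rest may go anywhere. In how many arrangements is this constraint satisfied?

Inclusion-exclusion on the 3 forbidden self-matches:
Σ_{j=0}^{3} (-1)^j C(3,j)(7-j)!
= C(3,0)·7! - C(3,1)·6! + C(3,2)·5! - C(3,3)·4!
= 5040 - 2160 + 360 - 24
= 3216

3216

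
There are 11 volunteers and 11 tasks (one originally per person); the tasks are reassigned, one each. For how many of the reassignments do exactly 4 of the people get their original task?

611820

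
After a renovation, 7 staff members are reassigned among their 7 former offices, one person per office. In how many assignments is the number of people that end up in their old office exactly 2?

924

Choose which 2 of the 7 are fixed: C(7,2) = 21.
The remaining 5 must be deranged: !5 = 44.
Total: 21 × 44 = 924.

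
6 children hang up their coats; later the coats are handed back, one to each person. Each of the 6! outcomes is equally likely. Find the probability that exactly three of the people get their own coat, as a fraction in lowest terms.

1/18

Favorable outcomes: C(6,3)·!3 = 20·2 = 40.
Total outcomes: 6! = 720.
Probability = 40/720 = 1/18.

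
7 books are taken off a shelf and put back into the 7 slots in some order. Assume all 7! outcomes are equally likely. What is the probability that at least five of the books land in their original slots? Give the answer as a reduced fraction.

Favorable outcomes: Σ_{i≥5} C(7,i)·!(7-i) = 21·1 + 7·0 + 1·1 = 22.
Total outcomes: 7! = 5040.
Probability = 22/5040 = 11/2520.

11/2520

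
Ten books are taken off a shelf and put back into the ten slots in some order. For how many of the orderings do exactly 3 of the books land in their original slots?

222480

Pick the 3 fixed positions: C(10,3) = 120 ways.
The other 7 form a derangement: !7 = 1854.
Total: 120 × 1854 = 222480.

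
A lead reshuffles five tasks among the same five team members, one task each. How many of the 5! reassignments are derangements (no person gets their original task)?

Use !n = n·!(n-1) + (-1)^n.
!5 = 5·9 - 1 = 44

44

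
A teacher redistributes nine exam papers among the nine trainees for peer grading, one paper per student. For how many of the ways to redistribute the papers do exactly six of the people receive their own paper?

168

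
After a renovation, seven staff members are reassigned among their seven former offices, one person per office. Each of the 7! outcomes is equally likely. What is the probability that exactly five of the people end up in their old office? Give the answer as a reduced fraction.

Favorable outcomes: C(7,5)·!2 = 21·1 = 21.
Total outcomes: 7! = 5040.
Probability = 21/5040 = 1/240.

1/240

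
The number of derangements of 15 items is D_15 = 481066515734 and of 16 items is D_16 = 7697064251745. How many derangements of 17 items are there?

D_17 = (17-1)·(D_16 + D_15) = 16·(7697064251745 + 481066515734) = 16·8178130767479 = 130850092279664.

130850092279664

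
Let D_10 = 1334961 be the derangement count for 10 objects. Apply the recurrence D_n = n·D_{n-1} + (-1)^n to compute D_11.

14684570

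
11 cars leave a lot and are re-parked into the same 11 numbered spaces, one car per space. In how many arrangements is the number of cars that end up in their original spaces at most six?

39913444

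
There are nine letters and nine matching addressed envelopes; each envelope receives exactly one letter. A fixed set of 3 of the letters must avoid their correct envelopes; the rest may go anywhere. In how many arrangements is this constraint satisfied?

Let A_j be the event that the j-th constrained one is fixed. By inclusion-exclusion over the 3 events:
Σ_{j=0}^{3} (-1)^j C(3,j)(9-j)!
= C(3,0)·9! - C(3,1)·8! + C(3,2)·7! - C(3,3)·6!
= 362880 - 120960 + 15120 - 720
= 256320

256320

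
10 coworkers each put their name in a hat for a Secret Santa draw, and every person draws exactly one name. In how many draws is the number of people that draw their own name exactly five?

Choose which 5 of the 10 are fixed: C(10,5) = 252.
The remaining 5 must be deranged: !5 = 44.
Total: 252 × 44 = 11088.

11088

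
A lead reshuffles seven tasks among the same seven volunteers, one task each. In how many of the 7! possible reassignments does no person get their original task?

The subfactorial !7 = [7!/e] (nearest integer).
7! = 5040, and 5040/e ≈ 1854.11, so !7 = 1854.

1854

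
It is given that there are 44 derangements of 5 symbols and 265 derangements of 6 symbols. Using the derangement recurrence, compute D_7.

1854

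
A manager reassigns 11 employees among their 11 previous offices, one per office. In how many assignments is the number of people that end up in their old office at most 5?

Sum C(11,i)·!(11-i) for i = 0..5:
  i=0: C(11,0)·!11 = 1·14684570 = 14684570
  i=1: C(11,1)·!10 = 11·1334961 = 14684571
  i=2: C(11,2)·!9 = 55·133496 = 7342280
  i=3: C(11,3)·!8 = 165·14833 = 2447445
  i=4: C(11,4)·!7 = 330·1854 = 611820
  i=5: C(11,5)·!6 = 462·265 = 122430
Total = 39893116.

39893116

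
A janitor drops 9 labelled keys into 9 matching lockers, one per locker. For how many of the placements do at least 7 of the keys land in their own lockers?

# with exactly i fixed is C(9,i)·!(9-i); sum over i=7..9:
  i=7: C(9,7)·!2 = 36·1 = 36
  i=8: C(9,8)·!1 = 9·0 = 0
  i=9: C(9,9)·!0 = 1·1 = 1
Total = 37.

37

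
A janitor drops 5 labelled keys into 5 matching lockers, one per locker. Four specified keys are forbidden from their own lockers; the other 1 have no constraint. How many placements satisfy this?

53

Inclusion-exclusion on the 4 forbidden self-matches:
Σ_{j=0}^{4} (-1)^j C(4,j)(5-j)!
= C(4,0)·5! - C(4,1)·4! + C(4,2)·3! - C(4,3)·2! + C(4,4)·1!
= 120 - 96 + 36 - 8 + 1
= 53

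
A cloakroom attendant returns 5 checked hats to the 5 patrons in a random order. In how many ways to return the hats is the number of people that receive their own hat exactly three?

Pick the 3 fixed positions: C(5,3) = 10 ways.
The other 2 form a derangement: !2 = 1.
Total: 10 × 1 = 10.

10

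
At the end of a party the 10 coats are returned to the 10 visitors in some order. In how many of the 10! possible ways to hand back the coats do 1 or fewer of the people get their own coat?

# with exactly i fixed is C(10,i)·!(10-i); sum over i=0..1:
  i=0: C(10,0)·!10 = 1·1334961 = 1334961
  i=1: C(10,1)·!9 = 10·133496 = 1334960
Total = 2669921.

2669921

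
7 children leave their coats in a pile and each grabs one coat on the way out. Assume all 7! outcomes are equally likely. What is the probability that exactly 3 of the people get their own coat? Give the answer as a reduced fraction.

Favorable outcomes: C(7,3)·!4 = 35·9 = 315.
Total outcomes: 7! = 5040.
Probability = 315/5040 = 1/16.

1/16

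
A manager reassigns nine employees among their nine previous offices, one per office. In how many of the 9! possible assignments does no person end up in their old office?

The subfactorial !9 = [9!/e] (nearest integer).
9! = 362880, and 362880/e ≈ 133496.09, so !9 = 133496.

133496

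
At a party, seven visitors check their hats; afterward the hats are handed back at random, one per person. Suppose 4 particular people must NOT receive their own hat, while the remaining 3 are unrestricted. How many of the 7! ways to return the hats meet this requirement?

2790

Inclusion-exclusion on the 4 forbidden self-matches:
Σ_{j=0}^{4} (-1)^j C(4,j)(7-j)!
= C(4,0)·7! - C(4,1)·6! + C(4,2)·5! - C(4,3)·4! + C(4,4)·3!
= 5040 - 2880 + 720 - 96 + 6
= 2790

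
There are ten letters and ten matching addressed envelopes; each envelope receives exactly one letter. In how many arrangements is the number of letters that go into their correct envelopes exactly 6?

1890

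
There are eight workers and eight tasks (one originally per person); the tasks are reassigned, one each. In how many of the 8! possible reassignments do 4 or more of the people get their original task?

# with exactly i fixed is C(8,i)·!(8-i); sum over i=4..8:
  i=4: C(8,4)·!4 = 70·9 = 630
  i=5: C(8,5)·!3 = 56·2 = 112
  i=6: C(8,6)·!2 = 28·1 = 28
  i=7: C(8,7)·!1 = 8·0 = 0
  i=8: C(8,8)·!0 = 1·1 = 1
Total = 771.

771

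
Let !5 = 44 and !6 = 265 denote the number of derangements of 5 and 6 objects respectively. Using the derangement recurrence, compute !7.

1854

!7 = (7-1)·(!6 + !5) = 6·(265 + 44) = 6·309 = 1854.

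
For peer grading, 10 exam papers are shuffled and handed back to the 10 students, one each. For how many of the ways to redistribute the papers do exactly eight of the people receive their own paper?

45

Choose which 8 of the 10 are fixed: C(10,8) = 45.
The other 2 form a derangement: !2 = 1.
Total: 45 × 1 = 45.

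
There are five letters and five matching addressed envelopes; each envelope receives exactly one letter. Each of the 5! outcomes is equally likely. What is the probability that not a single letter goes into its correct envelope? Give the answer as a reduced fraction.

Favorable outcomes: !5 = 44.
Total outcomes: 5! = 120.
Probability = 44/120 = 11/30.

11/30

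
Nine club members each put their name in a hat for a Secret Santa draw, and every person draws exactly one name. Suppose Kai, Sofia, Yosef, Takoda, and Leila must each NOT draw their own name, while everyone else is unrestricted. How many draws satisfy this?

205056

Let A_j be the event that the j-th constrained one is fixed. By inclusion-exclusion over the 5 events:
Σ_{j=0}^{5} (-1)^j C(5,j)(9-j)!
= C(5,0)·9! - C(5,1)·8! + C(5,2)·7! - C(5,3)·6! + C(5,4)·5! - C(5,5)·4!
= 362880 - 201600 + 50400 - 7200 + 600 - 24
= 205056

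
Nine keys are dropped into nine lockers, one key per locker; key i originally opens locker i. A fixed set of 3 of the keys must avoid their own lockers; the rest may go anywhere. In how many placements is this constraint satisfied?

256320

Let A_j be the event that the j-th constrained one is fixed. By inclusion-exclusion over the 3 events:
Σ_{j=0}^{3} (-1)^j C(3,j)(9-j)!
= C(3,0)·9! - C(3,1)·8! + C(3,2)·7! - C(3,3)·6!
= 362880 - 120960 + 15120 - 720
= 256320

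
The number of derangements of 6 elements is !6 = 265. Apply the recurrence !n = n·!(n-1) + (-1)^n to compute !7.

1854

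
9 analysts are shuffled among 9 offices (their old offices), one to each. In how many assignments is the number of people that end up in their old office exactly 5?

Choose which 5 of the 9 are fixed: C(9,5) = 126.
The remaining 4 must be deranged: !4 = 9.
Total: 126 × 9 = 1134.

1134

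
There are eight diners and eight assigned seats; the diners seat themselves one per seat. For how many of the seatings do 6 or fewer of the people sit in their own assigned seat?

40319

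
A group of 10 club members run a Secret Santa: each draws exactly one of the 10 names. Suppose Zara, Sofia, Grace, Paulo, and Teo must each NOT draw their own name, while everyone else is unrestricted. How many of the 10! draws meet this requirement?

2170680

Let A_j be the event that the j-th constrained one is fixed. By inclusion-exclusion over the 5 events:
Σ_{j=0}^{5} (-1)^j C(5,j)(10-j)!
= C(5,0)·10! - C(5,1)·9! + C(5,2)·8! - C(5,3)·7! + C(5,4)·6! - C(5,5)·5!
= 3628800 - 1814400 + 403200 - 50400 + 3600 - 120
= 2170680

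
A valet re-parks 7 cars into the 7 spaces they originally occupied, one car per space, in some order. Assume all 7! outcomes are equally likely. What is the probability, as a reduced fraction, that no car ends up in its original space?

Favorable outcomes: !7 = 1854.
Total outcomes: 7! = 5040.
Probability = 1854/5040 = 103/280.

103/280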